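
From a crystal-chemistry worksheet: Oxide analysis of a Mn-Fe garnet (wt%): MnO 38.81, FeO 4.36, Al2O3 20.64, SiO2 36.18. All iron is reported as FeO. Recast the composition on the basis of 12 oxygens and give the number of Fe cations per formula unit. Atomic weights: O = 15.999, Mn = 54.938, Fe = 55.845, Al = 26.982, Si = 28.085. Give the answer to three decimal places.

0.301 Fe apfu

38.81 wt% MnO ÷ 70.937 g/mol = 0.54711 mol, giving 0.54711 Mn and 0.54711 O.
4.36 wt% FeO ÷ 71.844 g/mol = 0.06069 mol, giving 0.06069 Fe and 0.06069 O.
20.64 wt% Al2O3 ÷ 101.961 g/mol = 0.20243 mol, giving 0.40486 Al and 0.60729 O.
36.18 wt% SiO2 ÷ 60.083 g/mol = 0.60217 mol, giving 0.60217 Si and 1.20434 O.
Oxygen sums to 2.41943; scaling by 12/2.41943 = 4.95985 puts the formula on 12 O.
Fe: 0.06069 × 4.95985 = 0.301 atoms per formula unit.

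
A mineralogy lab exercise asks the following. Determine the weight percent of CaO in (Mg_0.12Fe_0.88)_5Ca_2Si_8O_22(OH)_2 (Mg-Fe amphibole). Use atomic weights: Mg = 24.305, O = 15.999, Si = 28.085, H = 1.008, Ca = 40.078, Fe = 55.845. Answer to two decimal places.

Molar mass of (Mg_0.12Fe_0.88)_5Ca_2Si_8O_22(OH)_2 = 0.60×24.305 + 4.40×55.845 + 2×40.078 + 8×28.085 + 24×15.999 + 2×1.008 = 951.129 g/mol.
Each formula unit contains 2 Ca, equivalent to 2/1 = 2.0000 mol CaO.
M(CaO) = 1×40.078 + 1×15.999 = 56.077 g/mol.
Mass of CaO per formula unit = 2.0000 × 56.077 = 112.154 g.
CaO wt% = 112.154 / 951.129 × 100 = 11.79%.

11.79 wt%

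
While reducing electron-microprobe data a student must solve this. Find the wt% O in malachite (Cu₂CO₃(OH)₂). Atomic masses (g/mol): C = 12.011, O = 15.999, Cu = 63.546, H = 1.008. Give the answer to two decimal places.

M(Cu₂CO₃(OH)₂) = 221.114 g/mol.
O contributes 5 × 15.999 = 79.995 g per mole.
79.995/221.114 = 0.3618 → 36.18%.

36.18 wt%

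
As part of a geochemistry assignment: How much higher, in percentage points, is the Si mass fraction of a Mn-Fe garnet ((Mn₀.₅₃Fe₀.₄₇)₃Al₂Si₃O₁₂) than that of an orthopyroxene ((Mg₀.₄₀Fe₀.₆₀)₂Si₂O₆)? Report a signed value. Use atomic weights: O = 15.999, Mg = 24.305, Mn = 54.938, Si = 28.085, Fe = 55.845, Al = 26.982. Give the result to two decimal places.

First mineral: 84.255 g Si in 496.300 g formula = 16.98 wt% Si.
Second mineral: 56.170 g Si in 238.622 g formula = 23.54 wt% Si.
16.98% − 23.54% gives a difference of -6.56 percentage points.

-6.56 percentage points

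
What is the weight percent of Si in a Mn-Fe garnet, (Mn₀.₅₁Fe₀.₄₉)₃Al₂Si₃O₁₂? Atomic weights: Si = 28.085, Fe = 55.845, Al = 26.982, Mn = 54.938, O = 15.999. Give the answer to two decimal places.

16.97 mass %

Molar mass of (Mn₀.₅₁Fe₀.₄₉)₃Al₂Si₃O₁₂: 1.53*54.938 + 1.47*55.845 + 2*26.982 + 3*28.085 + 12*15.999 = 496.354 g/mol.
Mass of Si per formula unit: 3 × 28.085 = 84.255 g.
Weight fraction Si = 84.255 / 496.354 = 0.1697.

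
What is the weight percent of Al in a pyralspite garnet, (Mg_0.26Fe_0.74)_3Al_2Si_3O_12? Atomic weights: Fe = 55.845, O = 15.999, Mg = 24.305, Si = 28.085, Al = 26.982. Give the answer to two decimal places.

Formula mass = 0.78×24.305 + 2.22×55.845 + 2×26.982 + 3×28.085 + 12×15.999 = 473.141 g/mol, of which 53.964 g is Al.
So Al makes up 53.964/473.141 = 0.1141 of the mass, i.e. 11.41%.

11.41 wt%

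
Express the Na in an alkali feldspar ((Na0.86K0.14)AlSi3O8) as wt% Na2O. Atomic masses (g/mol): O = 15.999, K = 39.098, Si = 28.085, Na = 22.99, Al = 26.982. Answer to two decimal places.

M((Na0.86K0.14)AlSi3O8) = 264.474 g/mol; M(Na2O) = 61.979 g/mol.
Moles Na2O per formula unit = 0.86 Na ÷ 2 = 0.4300.
Na2O fraction = (0.4300 × 61.979) / 264.474 = 26.651/264.474 = 0.1008.

10.08 wt%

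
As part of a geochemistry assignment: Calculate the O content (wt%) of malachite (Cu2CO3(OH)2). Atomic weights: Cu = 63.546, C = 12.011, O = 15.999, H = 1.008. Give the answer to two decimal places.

Molar mass of Cu2CO3(OH)2: 2×63.546 + 1×12.011 + 5×15.999 + 2×1.008 = 221.114 g/mol.
Mass of O per formula unit: 5 × 15.999 = 79.995 g.
Weight fraction O = 79.995 / 221.114 = 0.3618.

36.18 wt%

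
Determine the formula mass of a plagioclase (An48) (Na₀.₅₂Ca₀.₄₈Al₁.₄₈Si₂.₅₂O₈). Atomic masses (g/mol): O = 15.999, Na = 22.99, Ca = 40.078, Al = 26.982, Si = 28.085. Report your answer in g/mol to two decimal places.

269.89 g/mol

M = 0.52(22.99) + 0.48(40.078) + 1.48(26.982) + 2.52(28.085) + 8(15.999)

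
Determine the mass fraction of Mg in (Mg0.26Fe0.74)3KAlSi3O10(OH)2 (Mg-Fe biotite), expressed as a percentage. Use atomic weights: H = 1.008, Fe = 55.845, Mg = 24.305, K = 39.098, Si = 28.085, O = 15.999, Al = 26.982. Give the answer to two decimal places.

Molar mass of (Mg0.26Fe0.74)3KAlSi3O10(OH)2: 0.78·24.305 + 2.22·55.845 + 1·39.098 + 1·26.982 + 3·28.085 + 12·15.999 + 2·1.008 = 487.273 g/mol.
Mass of Mg per formula unit: 0.78 × 24.305 = 18.958 g.
Weight fraction Mg = 18.958 / 487.273 = 0.0389.

3.89 mass %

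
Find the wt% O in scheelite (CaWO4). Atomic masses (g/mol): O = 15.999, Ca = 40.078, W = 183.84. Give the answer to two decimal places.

22.23 wt%

Molar mass of CaWO4: 1·40.078 + 1·183.84 + 4·15.999 = 287.914 g/mol.
Mass of O per formula unit: 4 × 15.999 = 63.996 g.
Weight fraction O = 63.996 / 287.914 = 0.2223.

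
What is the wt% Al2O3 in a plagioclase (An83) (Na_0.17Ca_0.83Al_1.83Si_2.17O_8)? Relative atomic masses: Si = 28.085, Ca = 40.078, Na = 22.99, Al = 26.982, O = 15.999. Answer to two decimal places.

Molar mass of Na_0.17Ca_0.83Al_1.83Si_2.17O_8 = 0.17*22.99 + 0.83*40.078 + 1.83*26.982 + 2.17*28.085 + 8*15.999 = 275.487 g/mol.
Each formula unit contains 1.83 Al, equivalent to 1.83/2 = 0.9150 mol Al2O3.
M(Al2O3) = 2×26.982 + 3×15.999 = 101.961 g/mol.
Mass of Al2O3 per formula unit = 0.9150 × 101.961 = 93.294 g.
Al2O3 wt% = 93.294 / 275.487 × 100 = 33.87%.

33.87 wt%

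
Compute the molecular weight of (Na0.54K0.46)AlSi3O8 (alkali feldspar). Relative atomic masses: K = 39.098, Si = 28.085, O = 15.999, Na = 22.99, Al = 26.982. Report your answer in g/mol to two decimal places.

269.63 g/mol

M = 0.54*22.99 + 0.46*39.098 + 1*26.982 + 3*28.085 + 8*15.999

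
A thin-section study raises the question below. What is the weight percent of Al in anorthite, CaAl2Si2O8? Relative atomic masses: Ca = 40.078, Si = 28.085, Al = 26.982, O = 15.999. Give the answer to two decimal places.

19.40 mass %

Molar mass of CaAl2Si2O8: 1×40.078 + 2×26.982 + 2×28.085 + 8×15.999 = 278.204 g/mol.
Mass of Al per formula unit: 2 × 26.982 = 53.964 g.
Weight fraction Al = 53.964 / 278.204 = 0.1940.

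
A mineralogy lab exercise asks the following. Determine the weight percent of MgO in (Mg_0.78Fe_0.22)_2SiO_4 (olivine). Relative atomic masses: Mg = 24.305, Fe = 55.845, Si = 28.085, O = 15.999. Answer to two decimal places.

Molar mass of (Mg_0.78Fe_0.22)_2SiO_4 = 1.56*24.305 + 0.44*55.845 + 1*28.085 + 4*15.999 = 154.569 g/mol.
Each formula unit contains 1.56 Mg, equivalent to 1.56/1 = 1.5600 mol MgO.
M(MgO) = 1×24.305 + 1×15.999 = 40.304 g/mol.
Mass of MgO per formula unit = 1.5600 × 40.304 = 62.874 g.
MgO wt% = 62.874 / 154.569 × 100 = 40.68%.

40.68 wt%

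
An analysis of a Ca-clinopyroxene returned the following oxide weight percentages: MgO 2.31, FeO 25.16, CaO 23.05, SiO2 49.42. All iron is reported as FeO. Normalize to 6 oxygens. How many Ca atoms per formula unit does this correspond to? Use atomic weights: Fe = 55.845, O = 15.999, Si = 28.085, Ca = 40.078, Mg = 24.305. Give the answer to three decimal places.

MgO (M=40.304): mol = 0.05731; Mg = 0.05731, O = 0.05731.
FeO (M=71.844): mol = 0.35020; Fe = 0.35020, O = 0.35020.
CaO (M=56.077): mol = 0.41104; Ca = 0.41104, O = 0.41104.
SiO2 (M=60.083): mol = 0.82253; Si = 0.82253, O = 1.64506.
ΣO = 2.46361; factor = 6/ΣO = 2.43545.
Ca apfu = 0.41104 × 2.43545 = 1.001.

1.001 Ca apfu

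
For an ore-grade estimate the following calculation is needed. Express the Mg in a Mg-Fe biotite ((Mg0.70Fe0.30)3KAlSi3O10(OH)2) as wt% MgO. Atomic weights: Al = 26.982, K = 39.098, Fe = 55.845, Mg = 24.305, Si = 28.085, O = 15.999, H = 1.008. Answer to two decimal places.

Molar mass of (Mg0.70Fe0.30)3KAlSi3O10(OH)2 = 2.10*24.305 + 0.90*55.845 + 1*39.098 + 1*26.982 + 3*28.085 + 12*15.999 + 2*1.008 = 445.640 g/mol.
Each formula unit contains 2.10 Mg, equivalent to 2.10/1 = 2.1000 mol MgO.
M(MgO) = 1×24.305 + 1×15.999 = 40.304 g/mol.
Mass of MgO per formula unit = 2.1000 × 40.304 = 84.638 g.
MgO wt% = 84.638 / 445.640 × 100 = 18.99%.

18.99 wt%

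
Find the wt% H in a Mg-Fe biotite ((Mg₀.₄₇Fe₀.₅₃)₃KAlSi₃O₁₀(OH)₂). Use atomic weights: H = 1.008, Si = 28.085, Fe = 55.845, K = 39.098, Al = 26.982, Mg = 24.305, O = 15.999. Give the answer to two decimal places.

Formula mass = 1.41·24.305 + 1.59·55.845 + 1·39.098 + 1·26.982 + 3·28.085 + 12·15.999 + 2·1.008 = 467.403 g/mol, of which 2.016 g is H.
So H makes up 2.016/467.403 = 0.0043 of the mass, i.e. 0.43%.

0.43 wt%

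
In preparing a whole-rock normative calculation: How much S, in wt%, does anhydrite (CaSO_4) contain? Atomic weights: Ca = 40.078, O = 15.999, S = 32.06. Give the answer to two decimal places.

23.55 wt%

Formula mass = 1·40.078 + 1·32.06 + 4·15.999 = 136.134 g/mol, of which 32.060 g is S.
So S makes up 32.060/136.134 = 0.2355 of the mass, i.e. 23.55%.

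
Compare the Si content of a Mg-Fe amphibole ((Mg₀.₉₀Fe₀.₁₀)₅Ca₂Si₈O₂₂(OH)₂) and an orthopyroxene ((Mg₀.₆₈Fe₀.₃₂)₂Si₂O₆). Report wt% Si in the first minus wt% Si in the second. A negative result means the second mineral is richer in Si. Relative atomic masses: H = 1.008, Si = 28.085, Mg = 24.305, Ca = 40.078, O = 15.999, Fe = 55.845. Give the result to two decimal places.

First mineral: 224.680 g Si in 828.123 g formula = 27.13 wt% Si.
Second mineral: 56.170 g Si in 220.960 g formula = 25.42 wt% Si.
27.13% − 25.42% gives a difference of 1.71 percentage points.

1.71 percentage points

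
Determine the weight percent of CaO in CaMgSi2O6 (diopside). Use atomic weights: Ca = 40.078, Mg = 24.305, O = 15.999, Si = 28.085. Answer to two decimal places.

25.90 wt%

Formula mass = 216.547 g/mol.
1 Ca → 1.0000 mol CaO per formula unit; M(CaO) = 56.077, so CaO mass = 56.077 g.
56.077/216.547 × 100 = 25.90 wt%.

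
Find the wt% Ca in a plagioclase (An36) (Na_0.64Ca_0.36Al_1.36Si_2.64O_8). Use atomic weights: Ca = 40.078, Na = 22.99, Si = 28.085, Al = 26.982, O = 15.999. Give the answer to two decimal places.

Molar mass of Na_0.64Ca_0.36Al_1.36Si_2.64O_8: 0.64·22.99 + 0.36·40.078 + 1.36·26.982 + 2.64·28.085 + 8·15.999 = 267.974 g/mol.
Mass of Ca per formula unit: 0.36 × 40.078 = 14.428 g.
Weight fraction Ca = 14.428 / 267.974 = 0.0538.

5.38 mass %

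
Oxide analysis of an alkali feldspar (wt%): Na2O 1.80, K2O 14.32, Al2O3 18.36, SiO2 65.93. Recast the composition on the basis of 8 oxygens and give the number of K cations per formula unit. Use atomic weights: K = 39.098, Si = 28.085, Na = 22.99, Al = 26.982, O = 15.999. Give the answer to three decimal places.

1.80 wt% Na2O ÷ 61.979 g/mol = 0.02904 mol, giving 0.05808 Na and 0.02904 O.
14.32 wt% K2O ÷ 94.195 g/mol = 0.15203 mol, giving 0.30406 K and 0.15203 O.
18.36 wt% Al2O3 ÷ 101.961 g/mol = 0.18007 mol, giving 0.36014 Al and 0.54021 O.
65.93 wt% SiO2 ÷ 60.083 g/mol = 1.09732 mol, giving 1.09732 Si and 2.19464 O.
Oxygen sums to 2.91592; scaling by 8/2.91592 = 2.74356 puts the formula on 8 O.
K: 0.30406 × 2.74356 = 0.834 atoms per formula unit.

0.834 K apfu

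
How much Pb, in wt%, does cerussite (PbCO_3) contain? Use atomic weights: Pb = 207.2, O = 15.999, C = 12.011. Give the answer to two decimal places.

Formula mass = 1×207.2 + 1×12.011 + 3×15.999 = 267.208 g/mol, of which 207.200 g is Pb.
So Pb makes up 207.200/267.208 = 0.7754 of the mass, i.e. 77.54%.

77.54 wt%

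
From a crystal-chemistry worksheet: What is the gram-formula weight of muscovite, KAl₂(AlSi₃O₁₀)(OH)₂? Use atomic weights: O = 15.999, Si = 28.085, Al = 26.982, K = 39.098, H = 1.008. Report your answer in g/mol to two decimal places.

398.30 g/mol

The formula mass is the sum 1*39.098 + 3*26.982 + 3*28.085 + 12*15.999 + 2*1.008.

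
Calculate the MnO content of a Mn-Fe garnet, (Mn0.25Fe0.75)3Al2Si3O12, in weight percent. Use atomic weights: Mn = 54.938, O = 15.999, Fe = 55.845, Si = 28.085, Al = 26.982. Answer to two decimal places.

M((Mn0.25Fe0.75)3Al2Si3O12) = 497.062 g/mol; M(MnO) = 70.937 g/mol.
Moles MnO per formula unit = 0.75 Mn ÷ 1 = 0.7500.
MnO fraction = (0.7500 × 70.937) / 497.062 = 53.203/497.062 = 0.1070.

10.70 wt%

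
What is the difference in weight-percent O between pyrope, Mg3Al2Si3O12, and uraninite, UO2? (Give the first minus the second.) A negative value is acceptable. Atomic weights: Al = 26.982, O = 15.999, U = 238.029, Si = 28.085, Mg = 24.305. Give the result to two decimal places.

35.78 percentage points

M(Mg3Al2Si3O12) = 403.122 g/mol, so wt% O = 191.988/403.122 × 100 = 47.63%.
M(UO2) = 270.027 g/mol, so wt% O = 31.998/270.027 × 100 = 11.85%.
47.63 − 11.85 = 35.78 pp.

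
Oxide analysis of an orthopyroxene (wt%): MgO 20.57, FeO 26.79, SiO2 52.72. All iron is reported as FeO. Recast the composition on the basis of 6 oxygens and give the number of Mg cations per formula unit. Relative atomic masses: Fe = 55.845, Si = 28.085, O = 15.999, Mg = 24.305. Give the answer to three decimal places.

MgO (M=40.304): mol = 0.51037; Mg = 0.51037, O = 0.51037.
FeO (M=71.844): mol = 0.37289; Fe = 0.37289, O = 0.37289.
SiO2 (M=60.083): mol = 0.87745; Si = 0.87745, O = 1.75490.
ΣO = 2.63816; factor = 6/ΣO = 2.27431.
Mg apfu = 0.51037 × 2.27431 = 1.161.

1.161 Mg apfu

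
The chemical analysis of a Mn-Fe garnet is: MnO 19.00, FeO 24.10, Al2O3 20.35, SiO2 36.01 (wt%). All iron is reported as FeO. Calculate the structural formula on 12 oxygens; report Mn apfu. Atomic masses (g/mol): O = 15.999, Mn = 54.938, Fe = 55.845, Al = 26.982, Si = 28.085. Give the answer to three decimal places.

1.339 Mn apfu

19.00 wt% MnO ÷ 70.937 g/mol = 0.26784 mol, giving 0.26784 Mn and 0.26784 O.
24.10 wt% FeO ÷ 71.844 g/mol = 0.33545 mol, giving 0.33545 Fe and 0.33545 O.
20.35 wt% Al2O3 ÷ 101.961 g/mol = 0.19959 mol, giving 0.39918 Al and 0.59877 O.
36.01 wt% SiO2 ÷ 60.083 g/mol = 0.59934 mol, giving 0.59934 Si and 1.19868 O.
Oxygen sums to 2.40074; scaling by 12/2.40074 = 4.99846 puts the formula on 12 O.
Mn: 0.26784 × 4.99846 = 1.339 atoms per formula unit.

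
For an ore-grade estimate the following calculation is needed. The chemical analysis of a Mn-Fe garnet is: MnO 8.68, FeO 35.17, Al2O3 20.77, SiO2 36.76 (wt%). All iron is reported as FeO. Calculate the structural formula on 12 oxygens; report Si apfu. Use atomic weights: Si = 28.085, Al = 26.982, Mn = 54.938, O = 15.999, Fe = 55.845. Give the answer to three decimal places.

8.68 wt% MnO ÷ 70.937 g/mol = 0.12236 mol, giving 0.12236 Mn and 0.12236 O.
35.17 wt% FeO ÷ 71.844 g/mol = 0.48953 mol, giving 0.48953 Fe and 0.48953 O.
20.77 wt% Al2O3 ÷ 101.961 g/mol = 0.20371 mol, giving 0.40742 Al and 0.61113 O.
36.76 wt% SiO2 ÷ 60.083 g/mol = 0.61182 mol, giving 0.61182 Si and 1.22364 O.
Oxygen sums to 2.44666; scaling by 12/2.44666 = 4.90465 puts the formula on 12 O.
Si: 0.61182 × 4.90465 = 3.001 atoms per formula unit.

3.001 Si apfu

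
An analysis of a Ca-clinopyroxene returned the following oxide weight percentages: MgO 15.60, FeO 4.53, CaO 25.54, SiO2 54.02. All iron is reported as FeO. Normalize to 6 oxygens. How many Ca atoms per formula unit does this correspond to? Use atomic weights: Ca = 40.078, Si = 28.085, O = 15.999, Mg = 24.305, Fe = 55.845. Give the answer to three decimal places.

MgO (M=40.304): mol = 0.38706; Mg = 0.38706, O = 0.38706.
FeO (M=71.844): mol = 0.06305; Fe = 0.06305, O = 0.06305.
CaO (M=56.077): mol = 0.45545; Ca = 0.45545, O = 0.45545.
SiO2 (M=60.083): mol = 0.89909; Si = 0.89909, O = 1.79818.
ΣO = 2.70374; factor = 6/ΣO = 2.21915.
Ca apfu = 0.45545 × 2.21915 = 1.011.

1.011 Ca apfu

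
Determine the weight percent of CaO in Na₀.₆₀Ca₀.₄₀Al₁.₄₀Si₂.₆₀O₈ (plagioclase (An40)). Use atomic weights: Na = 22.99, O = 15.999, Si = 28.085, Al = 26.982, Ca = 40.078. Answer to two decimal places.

8.35 wt%

M(Na₀.₆₀Ca₀.₄₀Al₁.₄₀Si₂.₆₀O₈) = 268.613 g/mol; M(CaO) = 56.077 g/mol.
Moles CaO per formula unit = 0.40 Ca ÷ 1 = 0.4000.
CaO fraction = (0.4000 × 56.077) / 268.613 = 22.431/268.613 = 0.0835.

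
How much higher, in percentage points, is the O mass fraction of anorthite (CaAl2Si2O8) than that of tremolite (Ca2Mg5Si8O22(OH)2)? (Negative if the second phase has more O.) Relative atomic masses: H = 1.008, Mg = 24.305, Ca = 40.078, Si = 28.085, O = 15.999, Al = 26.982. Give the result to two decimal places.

-1.26 percentage points

First mineral: 127.992 g O in 278.204 g formula = 46.01 wt% O.
Second mineral: 383.976 g O in 812.353 g formula = 47.27 wt% O.
46.01% − 47.27% gives a difference of -1.26 percentage points.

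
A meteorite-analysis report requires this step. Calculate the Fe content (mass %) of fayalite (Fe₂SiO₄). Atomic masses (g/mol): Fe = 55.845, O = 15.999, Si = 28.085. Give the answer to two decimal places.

Formula mass = 2*55.845 + 1*28.085 + 4*15.999 = 203.771 g/mol, of which 111.690 g is Fe.
So Fe makes up 111.690/203.771 = 0.5481 of the mass, i.e. 54.81%.

54.81 mass %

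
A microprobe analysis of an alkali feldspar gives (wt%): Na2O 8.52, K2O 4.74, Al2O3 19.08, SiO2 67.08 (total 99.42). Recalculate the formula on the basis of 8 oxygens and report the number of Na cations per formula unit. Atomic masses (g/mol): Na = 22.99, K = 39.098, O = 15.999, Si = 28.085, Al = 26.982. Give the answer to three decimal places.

0.738 Na apfu

Na2O (M=61.979): mol = 0.13747; Na = 0.27494, O = 0.13747.
K2O (M=94.195): mol = 0.05032; K = 0.10064, O = 0.05032.
Al2O3 (M=101.961): mol = 0.18713; Al = 0.37426, O = 0.56139.
SiO2 (M=60.083): mol = 1.11646; Si = 1.11646, O = 2.23292.
ΣO = 2.98210; factor = 8/ΣO = 2.68267.
Na apfu = 0.27494 × 2.68267 = 0.738.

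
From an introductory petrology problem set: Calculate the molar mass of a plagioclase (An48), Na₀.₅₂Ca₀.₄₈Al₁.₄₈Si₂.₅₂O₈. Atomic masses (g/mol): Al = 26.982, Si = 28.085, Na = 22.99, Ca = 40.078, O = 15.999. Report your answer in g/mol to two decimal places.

Na: 0.52 × 22.99 = 11.9548
Ca: 0.48 × 40.078 = 19.2374
Al: 1.48 × 26.982 = 39.9334
Si: 2.52 × 28.085 = 70.7742
O: 8 × 15.999 = 127.9920
Summing the contributions gives the formula mass.

269.89 g/mol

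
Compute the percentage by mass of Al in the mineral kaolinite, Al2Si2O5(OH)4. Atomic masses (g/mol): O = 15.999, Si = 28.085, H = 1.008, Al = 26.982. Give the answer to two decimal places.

20.90 weight percent

M(Al2Si2O5(OH)4) = 258.157 g/mol.
Al contributes 2 × 26.982 = 53.964 g per mole.
53.964/258.157 = 0.2090 → 20.90%.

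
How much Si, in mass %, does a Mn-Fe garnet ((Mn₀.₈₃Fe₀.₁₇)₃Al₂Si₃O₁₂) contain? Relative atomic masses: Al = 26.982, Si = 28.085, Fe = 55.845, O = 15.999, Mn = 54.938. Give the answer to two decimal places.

Formula mass = 2.49*54.938 + 0.51*55.845 + 2*26.982 + 3*28.085 + 12*15.999 = 495.484 g/mol, of which 84.255 g is Si.
So Si makes up 84.255/495.484 = 0.1700 of the mass, i.e. 17.00%.

17.00 mass %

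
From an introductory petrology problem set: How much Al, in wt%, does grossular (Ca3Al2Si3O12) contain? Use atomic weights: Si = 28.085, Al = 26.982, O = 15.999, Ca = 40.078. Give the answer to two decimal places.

11.98 wt%

M(Ca3Al2Si3O12) = 450.441 g/mol.
Al contributes 2 × 26.982 = 53.964 g per mole.
53.964/450.441 = 0.1198 → 11.98%.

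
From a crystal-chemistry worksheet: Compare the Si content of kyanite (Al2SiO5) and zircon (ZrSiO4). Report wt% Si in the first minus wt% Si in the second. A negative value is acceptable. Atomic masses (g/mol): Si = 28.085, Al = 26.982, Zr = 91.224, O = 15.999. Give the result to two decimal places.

2.01 percentage points

Si in Al2SiO5: molar mass 162.044 g/mol; 1×28.085 = 28.085 g → 17.33 wt%.
Si in ZrSiO4: molar mass 183.305 g/mol; 1×28.085 = 28.085 g → 15.32 wt%.
Difference = 17.33 − 15.32 = 2.01 percentage points.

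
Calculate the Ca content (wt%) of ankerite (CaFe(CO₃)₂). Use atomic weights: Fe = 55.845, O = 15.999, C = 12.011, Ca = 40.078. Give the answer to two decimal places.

18.56 wt%

Formula mass = 1*40.078 + 1*55.845 + 2*12.011 + 6*15.999 = 215.939 g/mol, of which 40.078 g is Ca.
So Ca makes up 40.078/215.939 = 0.1856 of the mass, i.e. 18.56%.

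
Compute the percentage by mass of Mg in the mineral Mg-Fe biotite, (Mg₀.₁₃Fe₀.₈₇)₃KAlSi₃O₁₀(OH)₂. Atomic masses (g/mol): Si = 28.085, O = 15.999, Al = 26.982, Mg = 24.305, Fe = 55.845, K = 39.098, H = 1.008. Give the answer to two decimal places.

Formula mass = 0.39·24.305 + 2.61·55.845 + 1·39.098 + 1·26.982 + 3·28.085 + 12·15.999 + 2·1.008 = 499.573 g/mol, of which 9.479 g is Mg.
So Mg makes up 9.479/499.573 = 0.0190 of the mass, i.e. 1.90%.

1.90 weight percent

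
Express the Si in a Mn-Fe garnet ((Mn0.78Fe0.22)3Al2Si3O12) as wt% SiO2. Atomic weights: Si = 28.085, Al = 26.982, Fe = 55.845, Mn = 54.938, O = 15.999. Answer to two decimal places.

Formula mass = 495.620 g/mol.
3 Si → 3.0000 mol SiO2 per formula unit; M(SiO2) = 60.083, so SiO2 mass = 180.249 g.
180.249/495.620 × 100 = 36.37 wt%.

36.37 wt%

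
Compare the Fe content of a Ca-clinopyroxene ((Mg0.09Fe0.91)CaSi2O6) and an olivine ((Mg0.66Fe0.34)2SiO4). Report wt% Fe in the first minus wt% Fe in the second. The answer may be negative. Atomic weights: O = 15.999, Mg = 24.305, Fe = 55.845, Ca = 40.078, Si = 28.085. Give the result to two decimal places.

Fe in (Mg0.09Fe0.91)CaSi2O6: molar mass 245.248 g/mol; 0.91×55.845 = 50.819 g → 20.72 wt%.
Fe in (Mg0.66Fe0.34)2SiO4: molar mass 162.138 g/mol; 0.68×55.845 = 37.975 g → 23.42 wt%.
Difference = 20.72 − 23.42 = -2.70 percentage points.

-2.70 percentage points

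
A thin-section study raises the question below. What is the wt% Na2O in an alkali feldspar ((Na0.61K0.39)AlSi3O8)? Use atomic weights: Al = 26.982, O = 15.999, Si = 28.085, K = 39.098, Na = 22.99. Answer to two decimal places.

M((Na0.61K0.39)AlSi3O8) = 268.501 g/mol; M(Na2O) = 61.979 g/mol.
Moles Na2O per formula unit = 0.61 Na ÷ 2 = 0.3050.
Na2O fraction = (0.3050 × 61.979) / 268.501 = 18.904/268.501 = 0.0704.

7.04 wt%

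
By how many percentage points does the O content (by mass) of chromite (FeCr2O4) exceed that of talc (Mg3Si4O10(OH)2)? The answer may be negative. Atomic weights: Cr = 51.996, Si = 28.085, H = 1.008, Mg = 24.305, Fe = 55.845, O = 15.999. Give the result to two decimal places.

-22.03 percentage points

First mineral: 63.996 g O in 223.833 g formula = 28.59 wt% O.
Second mineral: 191.988 g O in 379.259 g formula = 50.62 wt% O.
28.59% − 50.62% gives a difference of -22.03 percentage points.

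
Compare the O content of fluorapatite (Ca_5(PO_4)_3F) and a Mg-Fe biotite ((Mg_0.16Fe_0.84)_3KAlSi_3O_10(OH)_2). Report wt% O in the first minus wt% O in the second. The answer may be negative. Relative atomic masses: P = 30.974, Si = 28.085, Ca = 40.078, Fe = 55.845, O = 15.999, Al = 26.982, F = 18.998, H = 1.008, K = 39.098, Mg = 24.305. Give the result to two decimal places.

First mineral: 191.988 g O in 504.298 g formula = 38.07 wt% O.
Second mineral: 191.988 g O in 496.735 g formula = 38.65 wt% O.
38.07% − 38.65% gives a difference of -0.58 percentage points.

-0.58 percentage points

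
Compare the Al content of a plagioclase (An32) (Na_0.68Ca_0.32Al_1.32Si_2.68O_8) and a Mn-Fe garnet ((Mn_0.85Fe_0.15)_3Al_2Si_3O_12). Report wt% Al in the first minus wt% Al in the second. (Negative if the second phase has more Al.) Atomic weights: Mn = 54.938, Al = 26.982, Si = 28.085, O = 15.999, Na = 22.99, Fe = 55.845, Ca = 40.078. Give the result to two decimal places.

2.43 percentage points

First mineral: 35.616 g Al in 267.334 g formula = 13.32 wt% Al.
Second mineral: 53.964 g Al in 495.429 g formula = 10.89 wt% Al.
13.32% − 10.89% gives a difference of 2.43 percentage points.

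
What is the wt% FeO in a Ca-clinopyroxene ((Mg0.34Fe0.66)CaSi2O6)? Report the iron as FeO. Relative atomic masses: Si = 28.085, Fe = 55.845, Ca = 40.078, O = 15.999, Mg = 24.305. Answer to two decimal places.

M((Mg0.34Fe0.66)CaSi2O6) = 237.363 g/mol; M(FeO) = 71.844 g/mol.
Moles FeO per formula unit = 0.66 Fe ÷ 1 = 0.6600.
FeO fraction = (0.6600 × 71.844) / 237.363 = 47.417/237.363 = 0.1998.

19.98 wt%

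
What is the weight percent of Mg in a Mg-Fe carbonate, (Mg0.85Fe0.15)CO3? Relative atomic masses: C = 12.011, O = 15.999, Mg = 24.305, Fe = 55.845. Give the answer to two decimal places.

M((Mg0.85Fe0.15)CO3) = 89.044 g/mol.
Mg contributes 0.85 × 24.305 = 20.659 g per mole.
20.659/89.044 = 0.2320 → 23.20%.

23.20 mass %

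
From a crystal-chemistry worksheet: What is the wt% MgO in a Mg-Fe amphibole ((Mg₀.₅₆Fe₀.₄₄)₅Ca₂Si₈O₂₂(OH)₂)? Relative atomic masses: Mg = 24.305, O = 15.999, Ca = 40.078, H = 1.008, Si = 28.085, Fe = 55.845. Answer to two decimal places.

12.80 wt%

M((Mg₀.₅₆Fe₀.₄₄)₅Ca₂Si₈O₂₂(OH)₂) = 881.741 g/mol; M(MgO) = 40.304 g/mol.
Moles MgO per formula unit = 2.80 Mg ÷ 1 = 2.8000.
MgO fraction = (2.8000 × 40.304) / 881.741 = 112.851/881.741 = 0.1280.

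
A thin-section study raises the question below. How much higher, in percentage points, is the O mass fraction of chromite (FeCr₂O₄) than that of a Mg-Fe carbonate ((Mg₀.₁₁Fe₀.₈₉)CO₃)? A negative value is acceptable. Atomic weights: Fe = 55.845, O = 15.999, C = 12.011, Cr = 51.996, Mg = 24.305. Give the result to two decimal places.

-14.12 percentage points

O in FeCr₂O₄: molar mass 223.833 g/mol; 4×15.999 = 63.996 g → 28.59 wt%.
O in (Mg₀.₁₁Fe₀.₈₉)CO₃: molar mass 112.384 g/mol; 3×15.999 = 47.997 g → 42.71 wt%.
Difference = 28.59 − 42.71 = -14.12 percentage points.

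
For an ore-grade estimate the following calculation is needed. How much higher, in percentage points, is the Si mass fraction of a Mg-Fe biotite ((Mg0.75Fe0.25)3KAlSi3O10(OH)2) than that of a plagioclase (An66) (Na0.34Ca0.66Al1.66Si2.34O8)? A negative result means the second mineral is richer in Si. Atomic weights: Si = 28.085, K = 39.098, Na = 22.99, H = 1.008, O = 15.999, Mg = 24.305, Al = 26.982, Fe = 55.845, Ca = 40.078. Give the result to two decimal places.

-4.98 percentage points

M((Mg0.75Fe0.25)3KAlSi3O10(OH)2) = 440.909 g/mol, so wt% Si = 84.255/440.909 × 100 = 19.11%.
M(Na0.34Ca0.66Al1.66Si2.34O8) = 272.769 g/mol, so wt% Si = 65.719/272.769 × 100 = 24.09%.
19.11 − 24.09 = -4.98 pp.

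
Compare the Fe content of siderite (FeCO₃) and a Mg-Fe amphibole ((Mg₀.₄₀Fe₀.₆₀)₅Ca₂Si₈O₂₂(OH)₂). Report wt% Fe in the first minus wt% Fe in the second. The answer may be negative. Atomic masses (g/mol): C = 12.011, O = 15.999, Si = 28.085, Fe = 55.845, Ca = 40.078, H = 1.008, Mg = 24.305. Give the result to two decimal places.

First mineral: 55.845 g Fe in 115.853 g formula = 48.20 wt% Fe.
Second mineral: 167.535 g Fe in 906.973 g formula = 18.47 wt% Fe.
48.20% − 18.47% gives a difference of 29.73 percentage points.

29.73 percentage points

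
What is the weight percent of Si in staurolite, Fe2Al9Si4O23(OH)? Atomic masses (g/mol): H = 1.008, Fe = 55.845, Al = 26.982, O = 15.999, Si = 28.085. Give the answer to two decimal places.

13.19 weight percent

Formula mass = 2·55.845 + 9·26.982 + 4·28.085 + 24·15.999 + 1·1.008 = 851.852 g/mol, of which 112.340 g is Si.
So Si makes up 112.340/851.852 = 0.1319 of the mass, i.e. 13.19%.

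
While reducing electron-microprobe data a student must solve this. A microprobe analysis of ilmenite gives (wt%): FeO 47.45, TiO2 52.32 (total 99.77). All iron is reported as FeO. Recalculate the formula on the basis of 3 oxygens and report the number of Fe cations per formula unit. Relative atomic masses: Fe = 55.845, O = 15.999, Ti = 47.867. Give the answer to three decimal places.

FeO: 47.45/71.844 = 0.66046 mol → 0.66046 mol Fe, 0.66046 mol O.
TiO2: 52.32/79.865 = 0.65511 mol → 0.65511 mol Ti, 1.31022 mol O.
Total oxygen = 1.97068 mol. Normalization factor = 3/1.97068 = 1.52232.
Fe per 3 O = 0.66046 × 1.52232 = 1.005.

1.005 Fe apfu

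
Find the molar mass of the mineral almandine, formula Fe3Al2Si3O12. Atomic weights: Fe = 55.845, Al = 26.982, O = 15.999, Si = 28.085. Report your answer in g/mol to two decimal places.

Fe: 3 × 55.845 = 167.5350
Al: 2 × 26.982 = 53.9640
Si: 3 × 28.085 = 84.2550
O: 12 × 15.999 = 191.9880
Summing the contributions gives the formula mass.

497.74 g/mol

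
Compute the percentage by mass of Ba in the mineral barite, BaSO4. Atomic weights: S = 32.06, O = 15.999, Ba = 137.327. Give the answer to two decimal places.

Molar mass of BaSO4: 1*137.327 + 1*32.06 + 4*15.999 = 233.383 g/mol.
Mass of Ba per formula unit: 1 × 137.327 = 137.327 g.
Weight fraction Ba = 137.327 / 233.383 = 0.5884.

58.84 mass %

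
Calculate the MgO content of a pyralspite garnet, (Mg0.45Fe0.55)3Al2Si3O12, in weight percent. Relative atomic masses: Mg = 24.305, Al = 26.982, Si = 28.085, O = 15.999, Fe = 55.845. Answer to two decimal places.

M((Mg0.45Fe0.55)3Al2Si3O12) = 455.163 g/mol; M(MgO) = 40.304 g/mol.
Moles MgO per formula unit = 1.35 Mg ÷ 1 = 1.3500.
MgO fraction = (1.3500 × 40.304) / 455.163 = 54.410/455.163 = 0.1195.

11.95 wt%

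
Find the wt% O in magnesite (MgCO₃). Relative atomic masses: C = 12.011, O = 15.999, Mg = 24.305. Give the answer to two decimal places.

Formula mass = 1*24.305 + 1*12.011 + 3*15.999 = 84.313 g/mol, of which 47.997 g is O.
So O makes up 47.997/84.313 = 0.5693 of the mass, i.e. 56.93%.

56.93 mass %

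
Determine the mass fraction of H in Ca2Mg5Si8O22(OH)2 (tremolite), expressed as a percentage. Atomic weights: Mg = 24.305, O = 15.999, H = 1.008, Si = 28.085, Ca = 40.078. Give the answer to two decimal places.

0.25 wt%

Molar mass of Ca2Mg5Si8O22(OH)2: 2·40.078 + 5·24.305 + 8·28.085 + 24·15.999 + 2·1.008 = 812.353 g/mol.
Mass of H per formula unit: 2 × 1.008 = 2.016 g.
Weight fraction H = 2.016 / 812.353 = 0.0025.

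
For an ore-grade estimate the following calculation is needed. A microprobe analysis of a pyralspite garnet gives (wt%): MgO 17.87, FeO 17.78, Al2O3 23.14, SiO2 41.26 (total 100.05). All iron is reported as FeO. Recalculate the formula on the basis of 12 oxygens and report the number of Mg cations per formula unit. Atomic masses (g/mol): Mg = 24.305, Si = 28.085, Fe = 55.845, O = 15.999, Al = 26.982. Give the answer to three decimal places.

1.938 Mg apfu

MgO (M=40.304): mol = 0.44338; Mg = 0.44338, O = 0.44338.
FeO (M=71.844): mol = 0.24748; Fe = 0.24748, O = 0.24748.
Al2O3 (M=101.961): mol = 0.22695; Al = 0.45390, O = 0.68085.
SiO2 (M=60.083): mol = 0.68672; Si = 0.68672, O = 1.37344.
ΣO = 2.74515; factor = 12/ΣO = 4.37135.
Mg apfu = 0.44338 × 4.37135 = 1.938.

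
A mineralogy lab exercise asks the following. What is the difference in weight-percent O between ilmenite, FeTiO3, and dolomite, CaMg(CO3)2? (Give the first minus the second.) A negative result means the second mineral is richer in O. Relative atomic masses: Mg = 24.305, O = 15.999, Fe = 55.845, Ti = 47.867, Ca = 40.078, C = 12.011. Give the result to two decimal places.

M(FeTiO3) = 151.709 g/mol, so wt% O = 47.997/151.709 × 100 = 31.64%.
M(CaMg(CO3)2) = 184.399 g/mol, so wt% O = 95.994/184.399 × 100 = 52.06%.
31.64 − 52.06 = -20.42 pp.

-20.42 percentage points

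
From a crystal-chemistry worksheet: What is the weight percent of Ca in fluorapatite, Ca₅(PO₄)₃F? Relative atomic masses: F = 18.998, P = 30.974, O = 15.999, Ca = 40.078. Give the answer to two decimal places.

Molar mass of Ca₅(PO₄)₃F: 5*40.078 + 3*30.974 + 12*15.999 + 1*18.998 = 504.298 g/mol.
Mass of Ca per formula unit: 5 × 40.078 = 200.390 g.
Weight fraction Ca = 200.390 / 504.298 = 0.3974.

39.74 mass %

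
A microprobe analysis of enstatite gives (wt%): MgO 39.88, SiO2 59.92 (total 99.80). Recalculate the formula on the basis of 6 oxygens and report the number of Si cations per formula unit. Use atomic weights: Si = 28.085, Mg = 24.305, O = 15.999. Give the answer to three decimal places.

2.005 Si apfu

MgO: 39.88/40.304 = 0.98948 mol → 0.98948 mol Mg, 0.98948 mol O.
SiO2: 59.92/60.083 = 0.99729 mol → 0.99729 mol Si, 1.99458 mol O.
Total oxygen = 2.98406 mol. Normalization factor = 6/2.98406 = 2.01068.
Si per 6 O = 0.99729 × 2.01068 = 2.005.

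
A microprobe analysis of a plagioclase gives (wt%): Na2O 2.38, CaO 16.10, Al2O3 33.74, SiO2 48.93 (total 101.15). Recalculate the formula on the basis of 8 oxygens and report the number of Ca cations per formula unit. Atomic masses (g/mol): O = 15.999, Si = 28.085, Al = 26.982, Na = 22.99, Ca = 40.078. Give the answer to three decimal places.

Na2O: 2.38/61.979 = 0.03840 mol → 0.07680 mol Na, 0.03840 mol O.
CaO: 16.10/56.077 = 0.28711 mol → 0.28711 mol Ca, 0.28711 mol O.
Al2O3: 33.74/101.961 = 0.33091 mol → 0.66182 mol Al, 0.99273 mol O.
SiO2: 48.93/60.083 = 0.81437 mol → 0.81437 mol Si, 1.62874 mol O.
Total oxygen = 2.94698 mol. Normalization factor = 8/2.94698 = 2.71464.
Ca per 8 O = 0.28711 × 2.71464 = 0.779.

0.779 Ca apfu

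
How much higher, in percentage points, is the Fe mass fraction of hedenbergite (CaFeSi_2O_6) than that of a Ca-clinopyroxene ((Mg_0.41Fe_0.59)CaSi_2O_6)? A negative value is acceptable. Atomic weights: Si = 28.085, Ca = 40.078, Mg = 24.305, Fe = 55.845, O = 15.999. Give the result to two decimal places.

8.50 percentage points

First mineral: 55.845 g Fe in 248.087 g formula = 22.51 wt% Fe.
Second mineral: 32.949 g Fe in 235.156 g formula = 14.01 wt% Fe.
22.51% − 14.01% gives a difference of 8.50 percentage points.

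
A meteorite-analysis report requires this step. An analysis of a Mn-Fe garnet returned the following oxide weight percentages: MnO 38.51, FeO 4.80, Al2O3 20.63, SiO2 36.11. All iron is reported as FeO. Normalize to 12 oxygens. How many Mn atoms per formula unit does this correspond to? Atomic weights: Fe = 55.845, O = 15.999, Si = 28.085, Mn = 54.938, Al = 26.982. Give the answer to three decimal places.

MnO (M=70.937): mol = 0.54288; Mn = 0.54288, O = 0.54288.
FeO (M=71.844): mol = 0.06681; Fe = 0.06681, O = 0.06681.
Al2O3 (M=101.961): mol = 0.20233; Al = 0.40466, O = 0.60699.
SiO2 (M=60.083): mol = 0.60100; Si = 0.60100, O = 1.20200.
ΣO = 2.41868; factor = 12/ΣO = 4.96138.
Mn apfu = 0.54288 × 4.96138 = 2.693.

2.693 Mn apfu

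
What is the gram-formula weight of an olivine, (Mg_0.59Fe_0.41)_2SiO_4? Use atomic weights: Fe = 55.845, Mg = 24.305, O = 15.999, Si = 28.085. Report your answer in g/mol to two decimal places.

Mg: 1.18 × 24.305 = 28.6799
Fe: 0.82 × 55.845 = 45.7929
Si: 1 × 28.085 = 28.0850
O: 4 × 15.999 = 63.9960
Summing the contributions gives the formula mass.

166.55 g/mol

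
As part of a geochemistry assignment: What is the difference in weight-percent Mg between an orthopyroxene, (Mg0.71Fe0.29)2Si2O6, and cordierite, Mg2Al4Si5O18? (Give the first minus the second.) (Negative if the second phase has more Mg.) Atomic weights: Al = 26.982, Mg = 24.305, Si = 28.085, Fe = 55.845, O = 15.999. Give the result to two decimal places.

7.44 percentage points

Mg in (Mg0.71Fe0.29)2Si2O6: molar mass 219.067 g/mol; 1.42×24.305 = 34.513 g → 15.75 wt%.
Mg in Mg2Al4Si5O18: molar mass 584.945 g/mol; 2×24.305 = 48.610 g → 8.31 wt%.
Difference = 15.75 − 8.31 = 7.44 percentage points.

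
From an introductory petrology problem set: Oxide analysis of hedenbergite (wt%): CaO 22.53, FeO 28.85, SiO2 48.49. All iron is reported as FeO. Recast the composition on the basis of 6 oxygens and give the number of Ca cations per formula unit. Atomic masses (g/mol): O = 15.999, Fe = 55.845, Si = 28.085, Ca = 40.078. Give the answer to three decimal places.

0.997 Ca apfu

CaO (M=56.077): mol = 0.40177; Ca = 0.40177, O = 0.40177.
FeO (M=71.844): mol = 0.40156; Fe = 0.40156, O = 0.40156.
SiO2 (M=60.083): mol = 0.80705; Si = 0.80705, O = 1.61410.
ΣO = 2.41743; factor = 6/ΣO = 2.48197.
Ca apfu = 0.40177 × 2.48197 = 0.997.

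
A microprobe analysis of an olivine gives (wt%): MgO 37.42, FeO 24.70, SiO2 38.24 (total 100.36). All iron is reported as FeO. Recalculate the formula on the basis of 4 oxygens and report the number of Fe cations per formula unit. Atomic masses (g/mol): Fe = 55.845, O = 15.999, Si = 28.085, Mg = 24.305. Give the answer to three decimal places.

MgO: 37.42/40.304 = 0.92844 mol → 0.92844 mol Mg, 0.92844 mol O.
FeO: 24.70/71.844 = 0.34380 mol → 0.34380 mol Fe, 0.34380 mol O.
SiO2: 38.24/60.083 = 0.63645 mol → 0.63645 mol Si, 1.27290 mol O.
Total oxygen = 2.54514 mol. Normalization factor = 4/2.54514 = 1.57162.
Fe per 4 O = 0.34380 × 1.57162 = 0.540.

0.540 Fe apfu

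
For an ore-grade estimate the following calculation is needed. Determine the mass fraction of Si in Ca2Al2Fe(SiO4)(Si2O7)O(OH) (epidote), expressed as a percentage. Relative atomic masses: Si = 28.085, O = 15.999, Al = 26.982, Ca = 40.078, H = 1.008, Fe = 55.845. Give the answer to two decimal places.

M(Ca2Al2Fe(SiO4)(Si2O7)O(OH)) = 483.215 g/mol.
Si contributes 3 × 28.085 = 84.255 g per mole.
84.255/483.215 = 0.1744 → 17.44%.

17.44 mass %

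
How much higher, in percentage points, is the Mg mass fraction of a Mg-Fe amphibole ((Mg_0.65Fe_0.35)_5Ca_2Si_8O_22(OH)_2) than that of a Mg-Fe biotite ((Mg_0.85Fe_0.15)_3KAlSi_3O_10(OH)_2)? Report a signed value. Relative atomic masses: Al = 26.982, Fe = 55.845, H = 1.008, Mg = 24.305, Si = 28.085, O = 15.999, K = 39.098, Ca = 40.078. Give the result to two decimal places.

M((Mg_0.65Fe_0.35)_5Ca_2Si_8O_22(OH)_2) = 867.548 g/mol, so wt% Mg = 78.991/867.548 × 100 = 9.11%.
M((Mg_0.85Fe_0.15)_3KAlSi_3O_10(OH)_2) = 431.447 g/mol, so wt% Mg = 61.978/431.447 × 100 = 14.37%.
9.11 − 14.37 = -5.26 pp.

-5.26 percentage points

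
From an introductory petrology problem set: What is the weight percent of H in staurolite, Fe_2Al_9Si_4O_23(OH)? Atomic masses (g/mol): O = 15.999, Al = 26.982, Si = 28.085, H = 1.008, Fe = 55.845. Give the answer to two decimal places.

Molar mass of Fe_2Al_9Si_4O_23(OH): 2×55.845 + 9×26.982 + 4×28.085 + 24×15.999 + 1×1.008 = 851.852 g/mol.
Mass of H per formula unit: 1 × 1.008 = 1.008 g.
Weight fraction H = 1.008 / 851.852 = 0.0012.

0.12 wt%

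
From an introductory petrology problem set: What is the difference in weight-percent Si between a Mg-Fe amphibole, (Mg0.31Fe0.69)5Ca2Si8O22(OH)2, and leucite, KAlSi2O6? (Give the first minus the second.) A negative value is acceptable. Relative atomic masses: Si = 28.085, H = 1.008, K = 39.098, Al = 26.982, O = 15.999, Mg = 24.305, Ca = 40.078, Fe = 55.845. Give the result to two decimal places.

-1.35 percentage points

Si in (Mg0.31Fe0.69)5Ca2Si8O22(OH)2: molar mass 921.166 g/mol; 8×28.085 = 224.680 g → 24.39 wt%.
Si in KAlSi2O6: molar mass 218.244 g/mol; 2×28.085 = 56.170 g → 25.74 wt%.
Difference = 24.39 − 25.74 = -1.35 percentage points.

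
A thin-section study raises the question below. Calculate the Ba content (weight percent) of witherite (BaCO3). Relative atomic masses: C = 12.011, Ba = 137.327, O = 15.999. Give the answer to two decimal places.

Molar mass of BaCO3: 1*137.327 + 1*12.011 + 3*15.999 = 197.335 g/mol.
Mass of Ba per formula unit: 1 × 137.327 = 137.327 g.
Weight fraction Ba = 137.327 / 197.335 = 0.6959.

69.59 weight percent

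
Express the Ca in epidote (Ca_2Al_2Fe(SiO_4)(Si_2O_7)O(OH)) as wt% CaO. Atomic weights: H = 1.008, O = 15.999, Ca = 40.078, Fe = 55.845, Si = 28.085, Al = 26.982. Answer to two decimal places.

23.21 wt%

Molar mass of Ca_2Al_2Fe(SiO_4)(Si_2O_7)O(OH) = 2·40.078 + 2·26.982 + 1·55.845 + 3·28.085 + 13·15.999 + 1·1.008 = 483.215 g/mol.
Each formula unit contains 2 Ca, equivalent to 2/1 = 2.0000 mol CaO.
M(CaO) = 1×40.078 + 1×15.999 = 56.077 g/mol.
Mass of CaO per formula unit = 2.0000 × 56.077 = 112.154 g.
CaO wt% = 112.154 / 483.215 × 100 = 23.21%.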